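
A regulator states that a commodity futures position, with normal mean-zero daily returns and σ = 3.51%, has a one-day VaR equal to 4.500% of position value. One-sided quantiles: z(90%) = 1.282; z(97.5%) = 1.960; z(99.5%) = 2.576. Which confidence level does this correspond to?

Implied z = VaR/σ = 4.500 / 3.51 = 1.282.
This matches z(90%) = 1.282.

90%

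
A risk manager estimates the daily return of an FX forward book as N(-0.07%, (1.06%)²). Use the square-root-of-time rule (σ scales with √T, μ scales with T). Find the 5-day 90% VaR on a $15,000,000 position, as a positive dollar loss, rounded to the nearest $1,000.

At 90%, z = 1.282.
σ_{5d} = 1.06% × √5 = 2.370%; μ_{5d} = 5 × -0.07% = -0.350%.
VaR = −(-0.350%) + 1.282 × 2.370% = 3.388%.
On $15,000,000: 0.03388 × $15,000,000 = $508,200.

$508,000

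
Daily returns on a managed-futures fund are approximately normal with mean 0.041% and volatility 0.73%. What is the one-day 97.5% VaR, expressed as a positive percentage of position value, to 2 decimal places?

At 97.5% one-sided, z = 1.960.
VaR = −μ + z·σ = −(0.041%) + 1.960 × 0.73% = 1.390%.

1.39%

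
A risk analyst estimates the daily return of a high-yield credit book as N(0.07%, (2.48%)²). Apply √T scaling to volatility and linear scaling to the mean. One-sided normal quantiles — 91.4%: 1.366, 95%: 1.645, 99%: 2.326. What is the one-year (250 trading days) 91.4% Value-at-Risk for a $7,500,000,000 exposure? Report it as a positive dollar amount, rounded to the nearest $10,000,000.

σ_{250d} = 2.48% × √250 = 39.212%; μ_{250d} = 250 × 0.07% = 17.500%.
VaR = −(17.500%) + 1.366 × 39.212% = 36.064%.
On $7,500,000,000: 0.36064 × $7,500,000,000 = $2,704,800,000.

$2,700,000,000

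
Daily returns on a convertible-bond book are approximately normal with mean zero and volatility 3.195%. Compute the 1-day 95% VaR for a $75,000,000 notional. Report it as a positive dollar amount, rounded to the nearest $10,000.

At 95% one-sided, z = 1.645.
VaR = z·σ = 1.645 × 3.195% = 5.256%.
On $75,000,000: 0.05256 × $75,000,000 = $3,942,000.

$3,940,000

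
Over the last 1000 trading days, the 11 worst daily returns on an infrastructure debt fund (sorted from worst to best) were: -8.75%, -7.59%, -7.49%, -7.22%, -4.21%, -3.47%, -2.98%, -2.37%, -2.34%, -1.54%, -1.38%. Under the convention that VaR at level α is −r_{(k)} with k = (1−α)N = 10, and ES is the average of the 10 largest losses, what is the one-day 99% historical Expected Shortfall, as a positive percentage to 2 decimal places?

The 10 worst returns sum to -47.96%.
ES = −(-47.96%) / 10 = 4.796% ≈ 4.80%.

4.80%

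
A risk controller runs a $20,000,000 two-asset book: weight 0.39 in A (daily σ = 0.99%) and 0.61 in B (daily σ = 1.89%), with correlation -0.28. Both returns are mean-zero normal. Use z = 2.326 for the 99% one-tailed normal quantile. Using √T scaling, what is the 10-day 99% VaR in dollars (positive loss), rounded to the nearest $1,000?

σ_p = √(0.39²·0.99² + 0.61²·1.89² + 2·-0.28·0.39·0.61·0.99·1.89) = 1.109%.
σ_{10d} = 1.109% × √10 = 3.507%.
VaR = 2.326 × 3.507% = 8.157%; on $20,000,000 that is $1,631,400.

$1,631,000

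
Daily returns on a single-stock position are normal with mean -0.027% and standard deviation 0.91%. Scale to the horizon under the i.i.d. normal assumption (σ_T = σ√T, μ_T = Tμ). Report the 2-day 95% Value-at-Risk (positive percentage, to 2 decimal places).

At 95%, z = 1.645.
σ_{2d} = 0.91% × √2 = 1.287%; μ_{2d} = 2 × -0.027% = -0.054%.
VaR = −(-0.054%) + 1.645 × 1.287% = 2.171%.

2.17%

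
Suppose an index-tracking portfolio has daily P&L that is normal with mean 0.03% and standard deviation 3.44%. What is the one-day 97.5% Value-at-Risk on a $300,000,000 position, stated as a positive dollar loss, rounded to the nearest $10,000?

$20,140,000

At 97.5% one-sided, z = 1.960.
VaR = −μ + z·σ = −(0.03%) + 1.960 × 3.44% = 6.712%.
On $300,000,000: 0.06712 × $300,000,000 = $20,136,000.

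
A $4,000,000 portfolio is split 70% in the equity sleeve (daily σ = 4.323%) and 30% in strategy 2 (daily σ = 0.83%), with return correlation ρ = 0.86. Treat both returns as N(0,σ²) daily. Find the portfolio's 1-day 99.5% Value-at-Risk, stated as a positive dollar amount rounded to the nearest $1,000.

σ_p² = 0.7²·4.323² + 0.3²·0.83² + 2·0.86·0.7·0.3·4.323·0.83 = 10.5153 (%²).
σ_p = √10.5153 = 3.243%.
At 99.5%, z = 2.576.
VaR = 2.576 × 3.243% = 8.354%; on $4,000,000 that is $334,160.

$334,000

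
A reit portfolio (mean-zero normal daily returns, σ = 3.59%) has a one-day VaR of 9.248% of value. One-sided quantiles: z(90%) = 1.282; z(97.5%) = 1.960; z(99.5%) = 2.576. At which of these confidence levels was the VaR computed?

99.5%

Implied z = VaR/σ = 9.248 / 3.59 = 2.576.
This matches z(99.5%) = 2.576.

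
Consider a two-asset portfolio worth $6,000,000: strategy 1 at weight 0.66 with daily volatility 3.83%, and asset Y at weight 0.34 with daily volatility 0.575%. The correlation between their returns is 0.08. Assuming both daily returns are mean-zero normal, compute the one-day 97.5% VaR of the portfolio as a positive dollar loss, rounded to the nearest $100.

σ_p² = 0.66²·3.83² + 0.34²·0.575² + 2·0.08·0.66·0.34·3.83·0.575 = 6.5071 (%²).
σ_p = √6.5071 = 2.551%.
At 97.5%, z = 1.960.
VaR = 1.960 × 2.551% = 5.000%; on $6,000,000 that is $300,000.

$300,000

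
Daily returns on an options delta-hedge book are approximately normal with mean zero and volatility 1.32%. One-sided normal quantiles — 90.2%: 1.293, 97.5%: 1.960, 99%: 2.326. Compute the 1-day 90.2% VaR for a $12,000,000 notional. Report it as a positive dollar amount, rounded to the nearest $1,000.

$205,000

VaR = z·σ = 1.293 × 1.32% = 1.707%.
On $12,000,000: 0.01707 × $12,000,000 = $204,840.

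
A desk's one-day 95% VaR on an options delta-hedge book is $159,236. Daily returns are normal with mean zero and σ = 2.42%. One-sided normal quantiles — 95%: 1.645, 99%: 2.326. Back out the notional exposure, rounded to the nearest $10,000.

VaR as a fraction of value: z·σ = 1.645 × 2.42% = 3.9809%.
Position = $159,236 / 0.039809 = $4,000,000.

$4,000,000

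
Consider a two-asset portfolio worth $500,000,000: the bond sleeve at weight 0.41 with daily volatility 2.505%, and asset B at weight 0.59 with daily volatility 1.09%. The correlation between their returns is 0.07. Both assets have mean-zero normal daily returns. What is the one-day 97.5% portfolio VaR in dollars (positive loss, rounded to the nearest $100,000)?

σ_p² = 0.41²·2.505² + 0.59²·1.09² + 2·0.07·0.41·0.59·2.505·1.09 = 1.5609 (%²).
σ_p = √1.5609 = 1.249%.
At 97.5%, z = 1.960.
VaR = 1.960 × 1.249% = 2.448%; on $500,000,000 that is $12,240,000.

$12,200,000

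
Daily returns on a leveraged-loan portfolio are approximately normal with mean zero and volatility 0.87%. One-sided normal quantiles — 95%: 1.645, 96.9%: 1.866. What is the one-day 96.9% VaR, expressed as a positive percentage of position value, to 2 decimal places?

1.62%

VaR = z·σ = 1.866 × 0.87% = 1.623%.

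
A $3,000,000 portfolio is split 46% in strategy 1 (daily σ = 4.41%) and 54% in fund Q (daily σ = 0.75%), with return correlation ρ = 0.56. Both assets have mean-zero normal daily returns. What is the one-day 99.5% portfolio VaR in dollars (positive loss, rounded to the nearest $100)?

σ_p² = 0.46²·4.41² + 0.54²·0.75² + 2·0.56·0.46·0.54·4.41·0.75 = 5.1994 (%²).
σ_p = √5.1994 = 2.280%.
At 99.5%, z = 2.576.
VaR = 2.576 × 2.280% = 5.873%; on $3,000,000 that is $176,190.

$176,200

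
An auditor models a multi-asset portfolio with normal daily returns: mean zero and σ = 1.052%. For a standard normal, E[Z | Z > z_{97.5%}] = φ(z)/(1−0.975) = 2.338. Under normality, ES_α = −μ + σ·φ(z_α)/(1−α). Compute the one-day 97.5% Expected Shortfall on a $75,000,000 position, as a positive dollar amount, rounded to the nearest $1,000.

ES = 1.052% × 2.338 = 2.460%.
On $75,000,000: 0.02460 × $75,000,000 = $1,845,000.

$1,845,000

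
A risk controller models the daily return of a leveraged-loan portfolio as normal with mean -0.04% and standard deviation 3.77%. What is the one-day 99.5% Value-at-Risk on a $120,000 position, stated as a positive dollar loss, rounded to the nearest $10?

At 99.5% one-sided, z = 2.576.
VaR = −μ + z·σ = −(-0.04%) + 2.576 × 3.77% = 9.752%.
On $120,000: 0.09752 × $120,000 = $11,702.

$11,700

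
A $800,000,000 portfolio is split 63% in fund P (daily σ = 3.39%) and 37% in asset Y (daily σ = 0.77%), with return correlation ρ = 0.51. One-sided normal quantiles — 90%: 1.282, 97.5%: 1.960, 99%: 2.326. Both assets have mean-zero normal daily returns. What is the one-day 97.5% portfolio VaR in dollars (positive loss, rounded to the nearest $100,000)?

σ_p² = 0.63²·3.39² + 0.37²·0.77² + 2·0.51·0.63·0.37·3.39·0.77 = 5.2630 (%²).
σ_p = √5.2630 = 2.294%.
VaR = 1.960 × 2.294% = 4.496%; on $800,000,000 that is $35,968,000.

$36,000,000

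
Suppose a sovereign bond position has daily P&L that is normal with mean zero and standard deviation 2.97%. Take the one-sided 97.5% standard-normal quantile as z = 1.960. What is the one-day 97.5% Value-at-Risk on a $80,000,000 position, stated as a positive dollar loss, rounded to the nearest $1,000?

$4,657,000

VaR = z·σ = 1.960 × 2.97% = 5.821%.
On $80,000,000: 0.05821 × $80,000,000 = $4,656,800.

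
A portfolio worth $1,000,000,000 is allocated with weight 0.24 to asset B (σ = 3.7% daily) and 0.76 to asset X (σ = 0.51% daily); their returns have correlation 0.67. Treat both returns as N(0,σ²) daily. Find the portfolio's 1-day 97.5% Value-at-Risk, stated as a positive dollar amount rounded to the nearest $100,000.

$23,200,000

σ_p² = 0.24²·3.7² + 0.76²·0.51² + 2·0.67·0.24·0.76·3.7·0.51 = 1.4000 (%²).
σ_p = √1.4000 = 1.183%.
At 97.5%, z = 1.960.
VaR = 1.960 × 1.183% = 2.319%; on $1,000,000,000 that is $23,190,000.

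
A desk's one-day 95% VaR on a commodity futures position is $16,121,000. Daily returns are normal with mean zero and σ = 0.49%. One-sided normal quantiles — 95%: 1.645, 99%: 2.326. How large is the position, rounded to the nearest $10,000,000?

$2,000,000,000

VaR as a fraction of value: z·σ = 1.645 × 0.49% = 0.80605%.
Position = $16,121,000 / 0.0080605 = $2,000,000,000.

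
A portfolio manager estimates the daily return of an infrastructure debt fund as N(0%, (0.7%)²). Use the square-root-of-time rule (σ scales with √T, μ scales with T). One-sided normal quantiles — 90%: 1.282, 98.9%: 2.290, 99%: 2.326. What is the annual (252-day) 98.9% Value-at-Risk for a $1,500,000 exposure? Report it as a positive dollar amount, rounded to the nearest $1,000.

$382,000

σ_{252d} = 0.7% × √252 = 11.112%.
VaR = 2.290 × 11.112% = 25.446%.
On $1,500,000: 0.25446 × $1,500,000 = $381,690.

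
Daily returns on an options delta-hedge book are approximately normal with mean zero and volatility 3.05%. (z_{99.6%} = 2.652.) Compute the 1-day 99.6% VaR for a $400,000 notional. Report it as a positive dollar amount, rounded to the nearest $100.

VaR = z·σ = 2.652 × 3.05% = 8.089%.
On $400,000: 0.08089 × $400,000 = $32,356.

$32,400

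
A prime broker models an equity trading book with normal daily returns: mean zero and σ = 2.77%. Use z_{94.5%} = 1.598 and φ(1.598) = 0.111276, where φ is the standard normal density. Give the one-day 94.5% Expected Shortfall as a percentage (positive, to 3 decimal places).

5.604%

Tail multiplier: φ(z)/(1−α) = 0.111276 / 0.055 = 2.023.
ES = 2.77% × 2.023 = 5.604%.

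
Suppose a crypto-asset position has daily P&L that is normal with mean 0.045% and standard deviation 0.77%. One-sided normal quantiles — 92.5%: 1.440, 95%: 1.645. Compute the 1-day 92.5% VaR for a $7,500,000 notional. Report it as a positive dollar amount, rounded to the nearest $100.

$79,800

VaR = −μ + z·σ = −(0.045%) + 1.440 × 0.77% = 1.064%.
On $7,500,000: 0.01064 × $7,500,000 = $79,800.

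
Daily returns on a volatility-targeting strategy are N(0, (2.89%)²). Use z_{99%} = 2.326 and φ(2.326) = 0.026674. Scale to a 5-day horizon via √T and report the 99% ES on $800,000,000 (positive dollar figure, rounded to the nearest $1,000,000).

σ_{5d} = 2.89% × √5 = 6.462%.
ES multiplier = φ(z)/(1−α) = 0.026674/0.01 = 2.667.
ES = 6.462% × 2.667 = 17.234%; on $800,000,000: $137,872,000.

$138,000,000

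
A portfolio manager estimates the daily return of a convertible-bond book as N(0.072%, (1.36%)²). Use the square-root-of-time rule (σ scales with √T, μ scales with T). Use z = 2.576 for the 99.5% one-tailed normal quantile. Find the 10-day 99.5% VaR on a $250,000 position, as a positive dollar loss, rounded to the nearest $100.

$25,900

σ_{10d} = 1.36% × √10 = 4.301%; μ_{10d} = 10 × 0.072% = 0.720%.
VaR = −(0.720%) + 2.576 × 4.301% = 10.359%.
On $250,000: 0.10359 × $250,000 = $25,898.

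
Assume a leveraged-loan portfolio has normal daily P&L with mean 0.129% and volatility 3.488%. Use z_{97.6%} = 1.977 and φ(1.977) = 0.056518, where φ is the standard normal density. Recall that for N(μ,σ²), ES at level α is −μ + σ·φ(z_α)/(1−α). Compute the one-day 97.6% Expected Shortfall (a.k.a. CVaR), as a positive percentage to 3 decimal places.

Tail multiplier: φ(z)/(1−α) = 0.056518 / 0.024 = 2.355.
ES = −(0.129%) + 3.488% × 2.355 = 8.085%.

8.085%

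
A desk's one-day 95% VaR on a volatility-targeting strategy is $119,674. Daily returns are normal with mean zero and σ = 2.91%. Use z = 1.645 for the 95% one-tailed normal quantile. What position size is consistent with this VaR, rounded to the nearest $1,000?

VaR as a fraction of value: z·σ = 1.645 × 2.91% = 4.78695%.
Position = $119,674 / 0.0478695 = $2,500,005.

$2,500,000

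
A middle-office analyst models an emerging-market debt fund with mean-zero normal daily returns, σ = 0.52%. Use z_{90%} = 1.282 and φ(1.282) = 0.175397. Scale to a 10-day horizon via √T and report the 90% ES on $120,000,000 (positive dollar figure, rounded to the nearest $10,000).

σ_{10d} = 0.52% × √10 = 1.644%.
ES multiplier = φ(z)/(1−α) = 0.175397/0.1 = 1.754.
ES = 1.644% × 1.754 = 2.884%; on $120,000,000: $3,460,800.

$3,460,000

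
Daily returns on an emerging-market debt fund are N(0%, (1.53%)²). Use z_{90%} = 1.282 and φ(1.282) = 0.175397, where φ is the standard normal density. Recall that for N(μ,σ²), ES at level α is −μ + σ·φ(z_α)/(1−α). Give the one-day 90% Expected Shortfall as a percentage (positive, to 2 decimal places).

2.68%

Tail multiplier: φ(z)/(1−α) = 0.175397 / 0.1 = 1.754.
ES = 1.53% × 1.754 = 2.684%.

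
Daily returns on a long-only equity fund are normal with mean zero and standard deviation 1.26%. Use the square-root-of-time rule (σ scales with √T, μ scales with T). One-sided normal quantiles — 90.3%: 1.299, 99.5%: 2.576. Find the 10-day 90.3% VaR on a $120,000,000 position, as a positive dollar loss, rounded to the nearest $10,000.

$6,210,000

σ_{10d} = 1.26% × √10 = 3.984%.
VaR = 1.299 × 3.984% = 5.175%.
On $120,000,000: 0.05175 × $120,000,000 = $6,210,000.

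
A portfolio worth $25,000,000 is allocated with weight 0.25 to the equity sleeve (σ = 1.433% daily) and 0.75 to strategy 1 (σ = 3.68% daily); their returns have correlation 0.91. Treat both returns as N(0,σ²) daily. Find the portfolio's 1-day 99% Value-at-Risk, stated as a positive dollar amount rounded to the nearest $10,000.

σ_p² = 0.25²·1.433² + 0.75²·3.68² + 2·0.91·0.25·0.75·1.433·3.68 = 9.5455 (%²).
σ_p = √9.5455 = 3.090%.
At 99%, z = 2.326.
VaR = 2.326 × 3.090% = 7.187%; on $25,000,000 that is $1,796,750.

$1,800,000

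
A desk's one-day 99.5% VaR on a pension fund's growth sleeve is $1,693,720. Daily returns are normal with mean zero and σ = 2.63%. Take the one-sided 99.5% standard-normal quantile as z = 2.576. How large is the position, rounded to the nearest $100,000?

$25,000,000

VaR as a fraction of value: z·σ = 2.576 × 2.63% = 6.77488%.
Position = $1,693,720 / 0.0677488 = $25,000,000.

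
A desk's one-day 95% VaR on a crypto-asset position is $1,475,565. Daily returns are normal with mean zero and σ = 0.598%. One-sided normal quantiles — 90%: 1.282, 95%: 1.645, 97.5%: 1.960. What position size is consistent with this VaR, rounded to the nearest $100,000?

VaR as a fraction of value: z·σ = 1.645 × 0.598% = 0.98371%.
Position = $1,475,565 / 0.0098371 = $150,000,000.

$150,000,000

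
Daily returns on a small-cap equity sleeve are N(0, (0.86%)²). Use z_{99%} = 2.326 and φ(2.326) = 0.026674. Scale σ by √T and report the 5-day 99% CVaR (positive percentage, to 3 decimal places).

σ_{5d} = 0.86% × √5 = 1.923%.
ES multiplier = φ(z)/(1−α) = 0.026674/0.01 = 2.667.
ES = 1.923% × 2.667 = 5.129%.

5.129%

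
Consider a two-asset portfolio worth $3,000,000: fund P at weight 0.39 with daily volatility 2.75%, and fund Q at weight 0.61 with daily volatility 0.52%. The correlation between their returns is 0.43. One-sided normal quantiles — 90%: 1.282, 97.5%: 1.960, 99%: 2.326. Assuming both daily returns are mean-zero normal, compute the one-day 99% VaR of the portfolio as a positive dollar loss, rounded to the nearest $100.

$86,700

σ_p² = 0.39²·2.75² + 0.61²·0.52² + 2·0.43·0.39·0.61·2.75·0.52 = 1.5434 (%²).
σ_p = √1.5434 = 1.242%.
VaR = 2.326 × 1.242% = 2.889%; on $3,000,000 that is $86,670.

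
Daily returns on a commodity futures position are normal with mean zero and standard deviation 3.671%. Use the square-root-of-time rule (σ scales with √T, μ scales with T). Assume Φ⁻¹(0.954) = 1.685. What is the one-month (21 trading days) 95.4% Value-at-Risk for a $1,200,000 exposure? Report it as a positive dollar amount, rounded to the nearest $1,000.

$340,000

σ_{21d} = 3.671% × √21 = 16.823%.
VaR = 1.685 × 16.823% = 28.347%.
On $1,200,000: 0.28347 × $1,200,000 = $340,164.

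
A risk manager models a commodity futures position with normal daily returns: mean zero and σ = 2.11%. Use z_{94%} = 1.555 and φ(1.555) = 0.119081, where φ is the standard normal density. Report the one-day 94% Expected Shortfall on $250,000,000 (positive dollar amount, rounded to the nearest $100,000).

$10,500,000

Tail multiplier: φ(z)/(1−α) = 0.119081 / 0.06 = 1.985.
ES = 2.11% × 1.985 = 4.188%.
On $250,000,000: 0.04188 × $250,000,000 = $10,470,000.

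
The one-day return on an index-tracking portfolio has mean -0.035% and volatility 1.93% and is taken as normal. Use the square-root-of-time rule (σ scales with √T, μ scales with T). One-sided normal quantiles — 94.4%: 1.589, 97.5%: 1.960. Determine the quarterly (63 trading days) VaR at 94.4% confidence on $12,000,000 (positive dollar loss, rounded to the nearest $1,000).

σ_{63d} = 1.93% × √63 = 15.319%; μ_{63d} = 63 × -0.035% = -2.205%.
VaR = −(-2.205%) + 1.589 × 15.319% = 26.547%.
On $12,000,000: 0.26547 × $12,000,000 = $3,185,640.

$3,186,000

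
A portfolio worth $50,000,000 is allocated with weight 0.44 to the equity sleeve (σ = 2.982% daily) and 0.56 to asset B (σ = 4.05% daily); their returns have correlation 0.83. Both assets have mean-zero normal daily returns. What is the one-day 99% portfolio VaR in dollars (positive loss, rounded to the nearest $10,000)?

σ_p² = 0.44²·2.982² + 0.56²·4.05² + 2·0.83·0.44·0.56·2.982·4.05 = 11.8052 (%²).
σ_p = √11.8052 = 3.436%.
At 99%, z = 2.326.
VaR = 2.326 × 3.436% = 7.992%; on $50,000,000 that is $3,996,000.

$4,000,000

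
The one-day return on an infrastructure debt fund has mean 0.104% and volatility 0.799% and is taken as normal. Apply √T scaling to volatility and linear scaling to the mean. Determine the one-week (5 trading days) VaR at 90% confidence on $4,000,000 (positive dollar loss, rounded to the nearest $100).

$70,800

At 90%, z = 1.282.
σ_{5d} = 0.799% × √5 = 1.787%; μ_{5d} = 5 × 0.104% = 0.520%.
VaR = −(0.520%) + 1.282 × 1.787% = 1.771%.
On $4,000,000: 0.01771 × $4,000,000 = $70,840.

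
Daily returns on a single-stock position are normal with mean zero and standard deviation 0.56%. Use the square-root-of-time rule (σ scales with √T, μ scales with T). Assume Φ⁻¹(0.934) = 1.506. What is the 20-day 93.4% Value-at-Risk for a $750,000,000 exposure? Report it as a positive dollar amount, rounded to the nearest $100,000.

σ_{20d} = 0.56% × √20 = 2.504%.
VaR = 1.506 × 2.504% = 3.771%.
On $750,000,000: 0.03771 × $750,000,000 = $28,282,500.

$28,300,000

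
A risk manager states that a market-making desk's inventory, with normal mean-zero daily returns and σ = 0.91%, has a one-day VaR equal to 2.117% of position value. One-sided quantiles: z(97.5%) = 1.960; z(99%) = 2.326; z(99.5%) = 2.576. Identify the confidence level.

Implied z = VaR/σ = 2.117 / 0.91 = 2.326.
This matches z(99%) = 2.326.

99%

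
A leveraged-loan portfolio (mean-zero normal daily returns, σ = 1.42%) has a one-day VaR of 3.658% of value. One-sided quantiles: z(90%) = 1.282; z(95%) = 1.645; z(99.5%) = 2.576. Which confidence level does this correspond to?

99.5%

Implied z = VaR/σ = 3.658 / 1.42 = 2.576.
This matches z(99.5%) = 2.576.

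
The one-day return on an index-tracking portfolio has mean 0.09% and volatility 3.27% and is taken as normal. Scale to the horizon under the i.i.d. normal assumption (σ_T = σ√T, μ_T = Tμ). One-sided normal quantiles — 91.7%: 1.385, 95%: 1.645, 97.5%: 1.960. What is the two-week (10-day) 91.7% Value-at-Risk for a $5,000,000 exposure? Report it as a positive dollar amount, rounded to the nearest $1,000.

$671,000

σ_{10d} = 3.27% × √10 = 10.341%; μ_{10d} = 10 × 0.09% = 0.900%.
VaR = −(0.900%) + 1.385 × 10.341% = 13.422%.
On $5,000,000: 0.13422 × $5,000,000 = $671,100.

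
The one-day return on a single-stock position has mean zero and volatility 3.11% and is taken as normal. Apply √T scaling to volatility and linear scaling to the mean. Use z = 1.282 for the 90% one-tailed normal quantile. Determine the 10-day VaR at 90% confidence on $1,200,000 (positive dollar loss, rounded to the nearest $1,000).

$151,000

σ_{10d} = 3.11% × √10 = 9.835%.
VaR = 1.282 × 9.835% = 12.608%.
On $1,200,000: 0.12608 × $1,200,000 = $151,296.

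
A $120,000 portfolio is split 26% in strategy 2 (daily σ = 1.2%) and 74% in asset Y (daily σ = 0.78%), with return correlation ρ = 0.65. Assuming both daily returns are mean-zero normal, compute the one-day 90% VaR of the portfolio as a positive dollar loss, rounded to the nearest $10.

$1,250

σ_p² = 0.26²·1.2² + 0.74²·0.78² + 2·0.65·0.26·0.74·1.2·0.78 = 0.6646 (%²).
σ_p = √0.6646 = 0.815%.
At 90%, z = 1.282.
VaR = 1.282 × 0.815% = 1.045%; on $120,000 that is $1,254.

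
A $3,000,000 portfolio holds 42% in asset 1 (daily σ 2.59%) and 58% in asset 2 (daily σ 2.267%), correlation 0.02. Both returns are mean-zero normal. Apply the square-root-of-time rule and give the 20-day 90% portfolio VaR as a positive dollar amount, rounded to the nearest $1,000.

σ_p = √(0.42²·2.59² + 0.58²·2.267² + 2·0.02·0.42·0.58·2.59·2.267) = 1.723%.
σ_{20d} = 1.723% × √20 = 7.705%.
z(90%) = 1.282.
VaR = 1.282 × 7.705% = 9.878%; on $3,000,000 that is $296,340.

$296,000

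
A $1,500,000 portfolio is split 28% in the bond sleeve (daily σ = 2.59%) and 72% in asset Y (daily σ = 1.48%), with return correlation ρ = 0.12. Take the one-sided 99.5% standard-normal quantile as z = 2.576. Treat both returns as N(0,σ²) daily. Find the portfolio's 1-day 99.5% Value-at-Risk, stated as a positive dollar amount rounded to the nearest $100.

$52,500

σ_p² = 0.28²·2.59² + 0.72²·1.48² + 2·0.12·0.28·0.72·2.59·1.48 = 1.8469 (%²).
σ_p = √1.8469 = 1.359%.
VaR = 2.576 × 1.359% = 3.501%; on $1,500,000 that is $52,515.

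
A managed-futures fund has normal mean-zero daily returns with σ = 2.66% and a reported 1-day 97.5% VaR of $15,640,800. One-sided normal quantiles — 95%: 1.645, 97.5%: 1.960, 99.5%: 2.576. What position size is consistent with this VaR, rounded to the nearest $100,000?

$300,000,000

VaR as a fraction of value: z·σ = 1.960 × 2.66% = 5.2136%.
Position = $15,640,800 / 0.052136 = $300,000,000.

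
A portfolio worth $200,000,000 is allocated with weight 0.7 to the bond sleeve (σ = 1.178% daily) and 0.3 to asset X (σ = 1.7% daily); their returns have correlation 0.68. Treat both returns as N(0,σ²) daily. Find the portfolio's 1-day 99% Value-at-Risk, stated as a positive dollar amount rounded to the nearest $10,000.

σ_p² = 0.7²·1.178² + 0.3²·1.7² + 2·0.68·0.7·0.3·1.178·1.7 = 1.5120 (%²).
σ_p = √1.5120 = 1.230%.
At 99%, z = 2.326.
VaR = 2.326 × 1.230% = 2.861%; on $200,000,000 that is $5,722,000.

$5,720,000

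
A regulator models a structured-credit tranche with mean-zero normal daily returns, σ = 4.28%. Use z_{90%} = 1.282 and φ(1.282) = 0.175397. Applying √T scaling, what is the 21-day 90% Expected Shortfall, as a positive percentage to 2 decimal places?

σ_{21d} = 4.28% × √21 = 19.613%.
ES multiplier = φ(z)/(1−α) = 0.175397/0.1 = 1.754.
ES = 19.613% × 1.754 = 34.401%.

34.40%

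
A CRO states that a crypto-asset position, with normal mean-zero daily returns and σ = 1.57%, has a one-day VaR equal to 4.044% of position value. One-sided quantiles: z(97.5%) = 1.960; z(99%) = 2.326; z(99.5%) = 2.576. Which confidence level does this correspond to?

Implied z = VaR/σ = 4.044 / 1.57 = 2.576.
This matches z(99.5%) = 2.576.

99.5%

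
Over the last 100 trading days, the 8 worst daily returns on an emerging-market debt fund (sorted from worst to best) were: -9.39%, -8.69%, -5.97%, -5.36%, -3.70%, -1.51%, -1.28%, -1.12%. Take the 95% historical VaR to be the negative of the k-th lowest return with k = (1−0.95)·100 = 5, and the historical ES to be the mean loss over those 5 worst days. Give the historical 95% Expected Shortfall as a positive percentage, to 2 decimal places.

The 5 worst returns sum to -33.11%.
ES = −(-33.11%) / 5 = 6.622% ≈ 6.62%.

6.62%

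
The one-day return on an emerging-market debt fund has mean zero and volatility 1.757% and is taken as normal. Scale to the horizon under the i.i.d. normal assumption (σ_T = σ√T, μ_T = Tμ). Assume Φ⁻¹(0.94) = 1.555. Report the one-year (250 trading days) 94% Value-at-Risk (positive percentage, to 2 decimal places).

σ_{250d} = 1.757% × √250 = 27.781%.
VaR = 1.555 × 27.781% = 43.199%.

43.20%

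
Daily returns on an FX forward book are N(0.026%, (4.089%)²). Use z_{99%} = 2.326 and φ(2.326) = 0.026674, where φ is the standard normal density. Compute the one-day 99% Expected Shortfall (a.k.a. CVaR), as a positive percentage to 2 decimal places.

10.88%

Tail multiplier: φ(z)/(1−α) = 0.026674 / 0.01 = 2.667.
ES = −(0.026%) + 4.089% × 2.667 = 10.879%.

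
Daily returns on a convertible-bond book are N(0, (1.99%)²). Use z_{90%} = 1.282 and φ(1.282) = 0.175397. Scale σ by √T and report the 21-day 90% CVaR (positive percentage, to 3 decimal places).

15.995%

σ_{21d} = 1.99% × √21 = 9.119%.
ES multiplier = φ(z)/(1−α) = 0.175397/0.1 = 1.754.
ES = 9.119% × 1.754 = 15.995%.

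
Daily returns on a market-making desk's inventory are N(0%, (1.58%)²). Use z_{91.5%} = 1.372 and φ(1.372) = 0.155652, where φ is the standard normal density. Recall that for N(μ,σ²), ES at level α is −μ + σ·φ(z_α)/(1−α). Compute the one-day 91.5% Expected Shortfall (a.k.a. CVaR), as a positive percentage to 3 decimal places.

2.893%

Tail multiplier: φ(z)/(1−α) = 0.155652 / 0.085 = 1.831.
ES = 1.58% × 1.831 = 2.893%.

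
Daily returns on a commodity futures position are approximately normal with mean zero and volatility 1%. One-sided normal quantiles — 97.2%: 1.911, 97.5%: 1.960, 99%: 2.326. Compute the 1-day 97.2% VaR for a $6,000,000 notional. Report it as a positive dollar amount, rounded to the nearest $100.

$114,700

VaR = z·σ = 1.911 × 1% = 1.911%.
On $6,000,000: 0.01911 × $6,000,000 = $114,660.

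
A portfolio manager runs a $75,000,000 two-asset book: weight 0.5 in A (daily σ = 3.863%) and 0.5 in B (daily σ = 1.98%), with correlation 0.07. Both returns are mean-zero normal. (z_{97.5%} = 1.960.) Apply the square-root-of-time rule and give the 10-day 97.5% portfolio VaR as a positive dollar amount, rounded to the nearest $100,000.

$10,400,000

σ_p = √(0.5²·3.863² + 0.5²·1.98² + 2·0.07·0.5·0.5·3.863·1.98) = 2.231%.
σ_{10d} = 2.231% × √10 = 7.055%.
VaR = 1.960 × 7.055% = 13.828%; on $75,000,000 that is $10,371,000.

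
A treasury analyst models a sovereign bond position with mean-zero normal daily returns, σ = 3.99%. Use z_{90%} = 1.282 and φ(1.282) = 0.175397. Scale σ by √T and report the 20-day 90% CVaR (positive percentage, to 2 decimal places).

σ_{20d} = 3.99% × √20 = 17.844%.
ES multiplier = φ(z)/(1−α) = 0.175397/0.1 = 1.754.
ES = 17.844% × 1.754 = 31.298%.

31.30%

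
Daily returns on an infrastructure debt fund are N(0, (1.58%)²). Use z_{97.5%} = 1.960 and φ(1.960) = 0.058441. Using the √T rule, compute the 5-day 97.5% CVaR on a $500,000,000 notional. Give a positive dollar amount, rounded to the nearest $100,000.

σ_{5d} = 1.58% × √5 = 3.533%.
ES multiplier = φ(z)/(1−α) = 0.058441/0.025 = 2.338.
ES = 3.533% × 2.338 = 8.260%; on $500,000,000: $41,300,000.

$41,300,000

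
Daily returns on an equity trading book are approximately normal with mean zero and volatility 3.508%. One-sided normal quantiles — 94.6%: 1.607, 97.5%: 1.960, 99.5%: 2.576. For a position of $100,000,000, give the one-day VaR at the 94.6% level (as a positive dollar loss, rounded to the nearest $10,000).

$5,640,000

VaR = z·σ = 1.607 × 3.508% = 5.637%.
On $100,000,000: 0.05637 × $100,000,000 = $5,637,000.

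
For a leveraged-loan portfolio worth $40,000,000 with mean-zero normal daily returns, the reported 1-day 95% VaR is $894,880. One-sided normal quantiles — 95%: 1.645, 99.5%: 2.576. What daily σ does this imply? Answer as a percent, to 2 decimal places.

VaR as a fraction: $894,880 / $40,000,000 = 2.237%.
σ = VaR / z = 2.237% / 1.645 = 1.360%.

1.36%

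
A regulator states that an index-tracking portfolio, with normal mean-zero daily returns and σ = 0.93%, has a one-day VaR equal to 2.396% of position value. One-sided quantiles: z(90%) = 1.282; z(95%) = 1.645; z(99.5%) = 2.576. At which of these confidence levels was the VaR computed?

99.5%

Implied z = VaR/σ = 2.396 / 0.93 = 2.576.
This matches z(99.5%) = 2.576.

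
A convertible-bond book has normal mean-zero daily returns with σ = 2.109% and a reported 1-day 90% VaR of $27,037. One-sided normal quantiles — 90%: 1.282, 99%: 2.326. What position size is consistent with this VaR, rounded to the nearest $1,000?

$1,000,000

VaR as a fraction of value: z·σ = 1.282 × 2.109% = 2.70374%.
Position = $27,037 / 0.0270374 = $999,986.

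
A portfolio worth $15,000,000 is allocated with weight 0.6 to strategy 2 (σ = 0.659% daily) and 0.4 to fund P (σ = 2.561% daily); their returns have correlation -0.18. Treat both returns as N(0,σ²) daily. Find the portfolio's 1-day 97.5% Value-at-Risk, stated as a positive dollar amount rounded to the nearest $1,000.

$303,000

σ_p² = 0.6²·0.659² + 0.4²·2.561² + 2·-0.18·0.6·0.4·0.659·2.561 = 1.0599 (%²).
σ_p = √1.0599 = 1.030%.
At 97.5%, z = 1.960.
VaR = 1.960 × 1.030% = 2.019%; on $15,000,000 that is $302,850.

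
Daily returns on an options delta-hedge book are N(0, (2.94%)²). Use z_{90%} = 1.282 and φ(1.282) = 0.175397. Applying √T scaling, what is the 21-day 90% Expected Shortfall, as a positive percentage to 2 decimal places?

σ_{21d} = 2.94% × √21 = 13.473%.
ES multiplier = φ(z)/(1−α) = 0.175397/0.1 = 1.754.
ES = 13.473% × 1.754 = 23.632%.

23.63%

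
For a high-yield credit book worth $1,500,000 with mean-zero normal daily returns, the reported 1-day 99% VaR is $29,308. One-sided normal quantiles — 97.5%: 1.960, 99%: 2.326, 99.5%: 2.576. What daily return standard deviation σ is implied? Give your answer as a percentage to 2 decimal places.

VaR as a fraction: $29,308 / $1,500,000 = 1.954%.
σ = VaR / z = 1.954% / 2.326 = 0.840%.

0.84%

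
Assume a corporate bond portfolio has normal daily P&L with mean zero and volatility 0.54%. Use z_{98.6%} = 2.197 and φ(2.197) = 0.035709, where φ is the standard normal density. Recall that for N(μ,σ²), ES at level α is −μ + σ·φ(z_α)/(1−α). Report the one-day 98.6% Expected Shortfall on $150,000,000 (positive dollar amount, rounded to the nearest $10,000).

$2,070,000

Tail multiplier: φ(z)/(1−α) = 0.035709 / 0.014 = 2.551.
ES = 0.54% × 2.551 = 1.378%.
On $150,000,000: 0.01378 × $150,000,000 = $2,067,000.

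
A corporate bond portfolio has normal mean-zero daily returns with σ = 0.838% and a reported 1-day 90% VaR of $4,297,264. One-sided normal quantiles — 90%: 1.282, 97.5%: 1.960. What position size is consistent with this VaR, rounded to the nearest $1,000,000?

VaR as a fraction of value: z·σ = 1.282 × 0.838% = 1.07432%.
Position = $4,297,264 / 0.0107432 = $400,000,000.

$400,000,000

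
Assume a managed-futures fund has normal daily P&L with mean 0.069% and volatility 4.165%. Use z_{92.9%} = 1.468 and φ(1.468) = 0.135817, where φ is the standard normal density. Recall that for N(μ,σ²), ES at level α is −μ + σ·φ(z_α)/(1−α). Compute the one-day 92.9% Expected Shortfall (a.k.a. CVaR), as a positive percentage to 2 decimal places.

Tail multiplier: φ(z)/(1−α) = 0.135817 / 0.071 = 1.913.
ES = −(0.069%) + 4.165% × 1.913 = 7.899%.

7.90%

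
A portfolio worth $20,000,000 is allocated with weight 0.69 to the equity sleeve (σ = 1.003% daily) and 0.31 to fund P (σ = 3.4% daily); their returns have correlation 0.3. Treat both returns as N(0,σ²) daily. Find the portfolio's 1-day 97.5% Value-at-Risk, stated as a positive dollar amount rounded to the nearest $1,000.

σ_p² = 0.69²·1.003² + 0.31²·3.4² + 2·0.3·0.69·0.31·1.003·3.4 = 2.0275 (%²).
σ_p = √2.0275 = 1.424%.
At 97.5%, z = 1.960.
VaR = 1.960 × 1.424% = 2.791%; on $20,000,000 that is $558,200.

$558,000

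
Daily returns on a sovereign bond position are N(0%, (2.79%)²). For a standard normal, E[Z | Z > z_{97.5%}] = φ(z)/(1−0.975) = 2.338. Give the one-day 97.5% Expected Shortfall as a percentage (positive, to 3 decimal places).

6.523%

ES = 2.79% × 2.338 = 6.523%.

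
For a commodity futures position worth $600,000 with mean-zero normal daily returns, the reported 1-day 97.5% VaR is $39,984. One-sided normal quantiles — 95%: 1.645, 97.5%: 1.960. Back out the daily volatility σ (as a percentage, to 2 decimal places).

VaR as a fraction: $39,984 / $600,000 = 6.664%.
σ = VaR / z = 6.664% / 1.960 = 3.400%.

3.40%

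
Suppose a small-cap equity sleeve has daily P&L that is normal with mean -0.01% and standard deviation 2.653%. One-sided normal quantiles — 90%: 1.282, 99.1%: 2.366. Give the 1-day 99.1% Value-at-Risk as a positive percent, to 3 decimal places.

VaR = −μ + z·σ = −(-0.01%) + 2.366 × 2.653% = 6.287%.

6.287%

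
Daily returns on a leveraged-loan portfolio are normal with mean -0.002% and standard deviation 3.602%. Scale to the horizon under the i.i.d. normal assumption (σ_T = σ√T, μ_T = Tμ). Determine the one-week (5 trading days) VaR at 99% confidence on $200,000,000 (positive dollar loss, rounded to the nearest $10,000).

$37,490,000

At 99%, z = 2.326.
σ_{5d} = 3.602% × √5 = 8.054%; μ_{5d} = 5 × -0.002% = -0.010%.
VaR = −(-0.010%) + 2.326 × 8.054% = 18.744%.
On $200,000,000: 0.18744 × $200,000,000 = $37,488,000.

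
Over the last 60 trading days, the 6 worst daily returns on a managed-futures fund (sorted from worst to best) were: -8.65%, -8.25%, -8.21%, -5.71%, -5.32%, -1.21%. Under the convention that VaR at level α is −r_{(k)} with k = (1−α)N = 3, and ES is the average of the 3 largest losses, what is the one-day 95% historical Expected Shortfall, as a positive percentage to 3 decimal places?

8.370%

The 3 worst returns sum to -25.11%.
ES = −(-25.11%) / 3 = 8.37% ≈ 8.370%.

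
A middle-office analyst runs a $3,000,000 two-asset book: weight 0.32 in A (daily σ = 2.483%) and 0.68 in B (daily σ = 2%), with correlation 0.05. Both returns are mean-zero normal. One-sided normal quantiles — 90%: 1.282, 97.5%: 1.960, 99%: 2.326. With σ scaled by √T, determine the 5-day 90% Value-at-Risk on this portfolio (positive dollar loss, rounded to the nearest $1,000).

$138,000

σ_p = √(0.32²·2.483² + 0.68²·2² + 2·0.05·0.32·0.68·2.483·2) = 1.609%.
σ_{5d} = 1.609% × √5 = 3.598%.
VaR = 1.282 × 3.598% = 4.613%; on $3,000,000 that is $138,390.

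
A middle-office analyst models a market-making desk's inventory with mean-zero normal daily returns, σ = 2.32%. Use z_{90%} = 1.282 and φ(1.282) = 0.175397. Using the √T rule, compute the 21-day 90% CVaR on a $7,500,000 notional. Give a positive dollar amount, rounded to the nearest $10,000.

σ_{21d} = 2.32% × √21 = 10.632%.
ES multiplier = φ(z)/(1−α) = 0.175397/0.1 = 1.754.
ES = 10.632% × 1.754 = 18.649%; on $7,500,000: $1,398,675.

$1,400,000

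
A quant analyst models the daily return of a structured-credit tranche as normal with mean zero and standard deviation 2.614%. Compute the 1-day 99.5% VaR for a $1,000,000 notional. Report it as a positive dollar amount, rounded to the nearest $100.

At 99.5% one-sided, z = 2.576.
VaR = z·σ = 2.576 × 2.614% = 6.734%.
On $1,000,000: 0.06734 × $1,000,000 = $67,340.

$67,300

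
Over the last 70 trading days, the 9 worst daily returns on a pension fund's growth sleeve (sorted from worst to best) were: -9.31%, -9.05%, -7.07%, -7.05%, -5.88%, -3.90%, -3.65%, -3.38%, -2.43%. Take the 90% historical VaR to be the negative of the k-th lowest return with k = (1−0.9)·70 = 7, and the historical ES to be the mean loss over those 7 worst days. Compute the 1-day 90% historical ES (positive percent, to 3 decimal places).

The 7 worst returns sum to -45.91%.
ES = −(-45.91%) / 7 = 6.5585…% ≈ 6.559%.

6.559%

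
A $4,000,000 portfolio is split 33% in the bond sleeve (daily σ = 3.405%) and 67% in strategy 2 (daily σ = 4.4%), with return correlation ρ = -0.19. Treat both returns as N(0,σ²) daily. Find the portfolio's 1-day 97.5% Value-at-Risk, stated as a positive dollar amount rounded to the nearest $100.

σ_p² = 0.33²·3.405² + 0.67²·4.4² + 2·-0.19·0.33·0.67·3.405·4.4 = 8.6945 (%²).
σ_p = √8.6945 = 2.949%.
At 97.5%, z = 1.960.
VaR = 1.960 × 2.949% = 5.780%; on $4,000,000 that is $231,200.

$231,200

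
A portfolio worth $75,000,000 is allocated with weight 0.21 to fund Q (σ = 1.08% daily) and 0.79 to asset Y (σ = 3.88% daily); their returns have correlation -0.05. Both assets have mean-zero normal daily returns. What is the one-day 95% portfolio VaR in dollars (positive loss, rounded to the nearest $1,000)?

$3,778,000

σ_p² = 0.21²·1.08² + 0.79²·3.88² + 2·-0.05·0.21·0.79·1.08·3.88 = 9.3774 (%²).
σ_p = √9.3774 = 3.062%.
At 95%, z = 1.645.
VaR = 1.645 × 3.062% = 5.037%; on $75,000,000 that is $3,777,750.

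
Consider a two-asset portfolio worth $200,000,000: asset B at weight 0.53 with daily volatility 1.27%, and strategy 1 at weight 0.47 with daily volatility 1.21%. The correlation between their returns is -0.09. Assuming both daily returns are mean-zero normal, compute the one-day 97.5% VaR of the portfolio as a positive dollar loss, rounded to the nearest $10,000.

$3,300,000

σ_p² = 0.53²·1.27² + 0.47²·1.21² + 2·-0.09·0.53·0.47·1.27·1.21 = 0.7076 (%²).
σ_p = √0.7076 = 0.841%.
At 97.5%, z = 1.960.
VaR = 1.960 × 0.841% = 1.648%; on $200,000,000 that is $3,296,000.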